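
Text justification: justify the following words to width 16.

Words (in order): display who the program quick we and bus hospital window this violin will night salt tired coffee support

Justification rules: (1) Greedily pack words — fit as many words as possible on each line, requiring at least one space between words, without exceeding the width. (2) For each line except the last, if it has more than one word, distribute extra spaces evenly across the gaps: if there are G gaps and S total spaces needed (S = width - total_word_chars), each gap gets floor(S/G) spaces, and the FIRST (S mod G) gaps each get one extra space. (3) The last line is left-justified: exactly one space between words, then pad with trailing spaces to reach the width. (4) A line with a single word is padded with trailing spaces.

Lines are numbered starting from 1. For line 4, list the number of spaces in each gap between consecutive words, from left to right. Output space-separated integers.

Line 1: ['display', 'who', 'the'] (min_width=15, slack=1)
Line 2: ['program', 'quick', 'we'] (min_width=16, slack=0)
Line 3: ['and', 'bus', 'hospital'] (min_width=16, slack=0)
Line 4: ['window', 'this'] (min_width=11, slack=5)
Line 5: ['violin', 'will'] (min_width=11, slack=5)
Line 6: ['night', 'salt', 'tired'] (min_width=16, slack=0)
Line 7: ['coffee', 'support'] (min_width=14, slack=2)

Answer: 6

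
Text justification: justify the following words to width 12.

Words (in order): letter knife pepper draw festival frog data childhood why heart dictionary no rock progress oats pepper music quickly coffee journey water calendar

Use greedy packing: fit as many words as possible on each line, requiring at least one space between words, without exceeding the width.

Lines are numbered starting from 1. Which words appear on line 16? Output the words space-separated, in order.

Line 1: ['letter', 'knife'] (min_width=12, slack=0)
Line 2: ['pepper', 'draw'] (min_width=11, slack=1)
Line 3: ['festival'] (min_width=8, slack=4)
Line 4: ['frog', 'data'] (min_width=9, slack=3)
Line 5: ['childhood'] (min_width=9, slack=3)
Line 6: ['why', 'heart'] (min_width=9, slack=3)
Line 7: ['dictionary'] (min_width=10, slack=2)
Line 8: ['no', 'rock'] (min_width=7, slack=5)
Line 9: ['progress'] (min_width=8, slack=4)
Line 10: ['oats', 'pepper'] (min_width=11, slack=1)
Line 11: ['music'] (min_width=5, slack=7)
Line 12: ['quickly'] (min_width=7, slack=5)
Line 13: ['coffee'] (min_width=6, slack=6)
Line 14: ['journey'] (min_width=7, slack=5)
Line 15: ['water'] (min_width=5, slack=7)
Line 16: ['calendar'] (min_width=8, slack=4)

Answer: calendar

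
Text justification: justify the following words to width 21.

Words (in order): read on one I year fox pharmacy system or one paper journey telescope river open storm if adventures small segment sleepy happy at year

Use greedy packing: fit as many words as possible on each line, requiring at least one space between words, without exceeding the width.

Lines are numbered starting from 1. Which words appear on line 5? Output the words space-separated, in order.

Line 1: ['read', 'on', 'one', 'I', 'year'] (min_width=18, slack=3)
Line 2: ['fox', 'pharmacy', 'system'] (min_width=19, slack=2)
Line 3: ['or', 'one', 'paper', 'journey'] (min_width=20, slack=1)
Line 4: ['telescope', 'river', 'open'] (min_width=20, slack=1)
Line 5: ['storm', 'if', 'adventures'] (min_width=19, slack=2)
Line 6: ['small', 'segment', 'sleepy'] (min_width=20, slack=1)
Line 7: ['happy', 'at', 'year'] (min_width=13, slack=8)

Answer: storm if adventures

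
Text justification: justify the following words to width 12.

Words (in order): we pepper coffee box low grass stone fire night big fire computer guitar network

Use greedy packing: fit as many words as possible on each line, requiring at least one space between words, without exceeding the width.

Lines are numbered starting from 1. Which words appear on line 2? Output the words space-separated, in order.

Answer: coffee box

Derivation:
Line 1: ['we', 'pepper'] (min_width=9, slack=3)
Line 2: ['coffee', 'box'] (min_width=10, slack=2)
Line 3: ['low', 'grass'] (min_width=9, slack=3)
Line 4: ['stone', 'fire'] (min_width=10, slack=2)
Line 5: ['night', 'big'] (min_width=9, slack=3)
Line 6: ['fire'] (min_width=4, slack=8)
Line 7: ['computer'] (min_width=8, slack=4)
Line 8: ['guitar'] (min_width=6, slack=6)
Line 9: ['network'] (min_width=7, slack=5)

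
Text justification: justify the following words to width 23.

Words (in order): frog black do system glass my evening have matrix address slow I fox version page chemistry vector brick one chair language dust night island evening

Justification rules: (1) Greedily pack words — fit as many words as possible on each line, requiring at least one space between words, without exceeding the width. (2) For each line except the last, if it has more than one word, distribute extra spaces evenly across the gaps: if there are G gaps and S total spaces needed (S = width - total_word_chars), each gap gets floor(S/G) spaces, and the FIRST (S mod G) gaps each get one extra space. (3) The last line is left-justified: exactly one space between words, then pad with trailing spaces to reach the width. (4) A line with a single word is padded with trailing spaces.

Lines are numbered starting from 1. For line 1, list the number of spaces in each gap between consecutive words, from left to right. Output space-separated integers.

Answer: 2 2 2

Derivation:
Line 1: ['frog', 'black', 'do', 'system'] (min_width=20, slack=3)
Line 2: ['glass', 'my', 'evening', 'have'] (min_width=21, slack=2)
Line 3: ['matrix', 'address', 'slow', 'I'] (min_width=21, slack=2)
Line 4: ['fox', 'version', 'page'] (min_width=16, slack=7)
Line 5: ['chemistry', 'vector', 'brick'] (min_width=22, slack=1)
Line 6: ['one', 'chair', 'language', 'dust'] (min_width=23, slack=0)
Line 7: ['night', 'island', 'evening'] (min_width=20, slack=3)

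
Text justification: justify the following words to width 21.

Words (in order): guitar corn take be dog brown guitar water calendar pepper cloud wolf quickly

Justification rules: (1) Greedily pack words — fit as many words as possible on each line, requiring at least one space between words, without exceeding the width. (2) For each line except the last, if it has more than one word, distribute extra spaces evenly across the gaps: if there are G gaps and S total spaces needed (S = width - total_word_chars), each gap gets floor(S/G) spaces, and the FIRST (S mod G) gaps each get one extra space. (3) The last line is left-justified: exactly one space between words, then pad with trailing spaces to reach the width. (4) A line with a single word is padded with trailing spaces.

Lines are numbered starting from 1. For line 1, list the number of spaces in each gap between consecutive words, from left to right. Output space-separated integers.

Line 1: ['guitar', 'corn', 'take', 'be'] (min_width=19, slack=2)
Line 2: ['dog', 'brown', 'guitar'] (min_width=16, slack=5)
Line 3: ['water', 'calendar', 'pepper'] (min_width=21, slack=0)
Line 4: ['cloud', 'wolf', 'quickly'] (min_width=18, slack=3)

Answer: 2 2 1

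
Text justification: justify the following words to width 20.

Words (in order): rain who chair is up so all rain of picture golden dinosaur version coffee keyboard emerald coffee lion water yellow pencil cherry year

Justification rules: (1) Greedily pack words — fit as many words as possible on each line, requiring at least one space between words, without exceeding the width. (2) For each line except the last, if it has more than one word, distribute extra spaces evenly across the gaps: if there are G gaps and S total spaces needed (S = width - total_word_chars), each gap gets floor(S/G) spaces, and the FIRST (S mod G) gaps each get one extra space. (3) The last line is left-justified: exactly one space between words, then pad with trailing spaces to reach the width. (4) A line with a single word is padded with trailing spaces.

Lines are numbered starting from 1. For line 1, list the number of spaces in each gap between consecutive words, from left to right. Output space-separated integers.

Line 1: ['rain', 'who', 'chair', 'is', 'up'] (min_width=20, slack=0)
Line 2: ['so', 'all', 'rain', 'of'] (min_width=14, slack=6)
Line 3: ['picture', 'golden'] (min_width=14, slack=6)
Line 4: ['dinosaur', 'version'] (min_width=16, slack=4)
Line 5: ['coffee', 'keyboard'] (min_width=15, slack=5)
Line 6: ['emerald', 'coffee', 'lion'] (min_width=19, slack=1)
Line 7: ['water', 'yellow', 'pencil'] (min_width=19, slack=1)
Line 8: ['cherry', 'year'] (min_width=11, slack=9)

Answer: 1 1 1 1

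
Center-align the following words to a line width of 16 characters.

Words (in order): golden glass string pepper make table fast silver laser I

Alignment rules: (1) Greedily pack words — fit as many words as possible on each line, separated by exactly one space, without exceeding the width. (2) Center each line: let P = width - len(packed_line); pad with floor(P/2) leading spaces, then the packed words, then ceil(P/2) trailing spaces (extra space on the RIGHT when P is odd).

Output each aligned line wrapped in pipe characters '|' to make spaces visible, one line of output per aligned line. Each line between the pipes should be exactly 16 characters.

Line 1: ['golden', 'glass'] (min_width=12, slack=4)
Line 2: ['string', 'pepper'] (min_width=13, slack=3)
Line 3: ['make', 'table', 'fast'] (min_width=15, slack=1)
Line 4: ['silver', 'laser', 'I'] (min_width=14, slack=2)

Answer: |  golden glass  |
| string pepper  |
|make table fast |
| silver laser I |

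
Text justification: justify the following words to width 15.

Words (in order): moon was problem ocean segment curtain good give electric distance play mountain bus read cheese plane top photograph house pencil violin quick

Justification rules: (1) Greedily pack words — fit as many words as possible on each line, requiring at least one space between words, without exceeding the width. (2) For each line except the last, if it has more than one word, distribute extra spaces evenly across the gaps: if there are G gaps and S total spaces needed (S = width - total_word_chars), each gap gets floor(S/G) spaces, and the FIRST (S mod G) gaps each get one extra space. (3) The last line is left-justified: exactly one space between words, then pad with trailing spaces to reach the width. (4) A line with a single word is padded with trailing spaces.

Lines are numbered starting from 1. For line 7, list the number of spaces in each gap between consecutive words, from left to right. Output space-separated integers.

Line 1: ['moon', 'was'] (min_width=8, slack=7)
Line 2: ['problem', 'ocean'] (min_width=13, slack=2)
Line 3: ['segment', 'curtain'] (min_width=15, slack=0)
Line 4: ['good', 'give'] (min_width=9, slack=6)
Line 5: ['electric'] (min_width=8, slack=7)
Line 6: ['distance', 'play'] (min_width=13, slack=2)
Line 7: ['mountain', 'bus'] (min_width=12, slack=3)
Line 8: ['read', 'cheese'] (min_width=11, slack=4)
Line 9: ['plane', 'top'] (min_width=9, slack=6)
Line 10: ['photograph'] (min_width=10, slack=5)
Line 11: ['house', 'pencil'] (min_width=12, slack=3)
Line 12: ['violin', 'quick'] (min_width=12, slack=3)

Answer: 4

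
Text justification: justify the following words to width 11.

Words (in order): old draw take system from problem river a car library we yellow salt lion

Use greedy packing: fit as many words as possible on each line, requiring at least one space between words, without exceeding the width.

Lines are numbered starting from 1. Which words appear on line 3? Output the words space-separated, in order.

Line 1: ['old', 'draw'] (min_width=8, slack=3)
Line 2: ['take', 'system'] (min_width=11, slack=0)
Line 3: ['from'] (min_width=4, slack=7)
Line 4: ['problem'] (min_width=7, slack=4)
Line 5: ['river', 'a', 'car'] (min_width=11, slack=0)
Line 6: ['library', 'we'] (min_width=10, slack=1)
Line 7: ['yellow', 'salt'] (min_width=11, slack=0)
Line 8: ['lion'] (min_width=4, slack=7)

Answer: from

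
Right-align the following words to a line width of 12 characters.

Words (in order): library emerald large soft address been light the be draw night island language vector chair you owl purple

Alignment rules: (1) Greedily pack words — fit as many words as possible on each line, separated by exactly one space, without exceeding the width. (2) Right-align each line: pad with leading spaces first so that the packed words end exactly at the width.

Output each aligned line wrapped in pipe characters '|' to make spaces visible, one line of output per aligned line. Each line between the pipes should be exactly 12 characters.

Line 1: ['library'] (min_width=7, slack=5)
Line 2: ['emerald'] (min_width=7, slack=5)
Line 3: ['large', 'soft'] (min_width=10, slack=2)
Line 4: ['address', 'been'] (min_width=12, slack=0)
Line 5: ['light', 'the', 'be'] (min_width=12, slack=0)
Line 6: ['draw', 'night'] (min_width=10, slack=2)
Line 7: ['island'] (min_width=6, slack=6)
Line 8: ['language'] (min_width=8, slack=4)
Line 9: ['vector', 'chair'] (min_width=12, slack=0)
Line 10: ['you', 'owl'] (min_width=7, slack=5)
Line 11: ['purple'] (min_width=6, slack=6)

Answer: |     library|
|     emerald|
|  large soft|
|address been|
|light the be|
|  draw night|
|      island|
|    language|
|vector chair|
|     you owl|
|      purple|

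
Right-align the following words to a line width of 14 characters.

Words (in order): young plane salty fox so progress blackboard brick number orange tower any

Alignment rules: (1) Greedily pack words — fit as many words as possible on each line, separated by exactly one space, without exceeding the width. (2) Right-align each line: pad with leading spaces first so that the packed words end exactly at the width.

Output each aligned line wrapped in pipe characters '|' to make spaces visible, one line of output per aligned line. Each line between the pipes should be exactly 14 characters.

Answer: |   young plane|
|  salty fox so|
|      progress|
|    blackboard|
|  brick number|
|  orange tower|
|           any|

Derivation:
Line 1: ['young', 'plane'] (min_width=11, slack=3)
Line 2: ['salty', 'fox', 'so'] (min_width=12, slack=2)
Line 3: ['progress'] (min_width=8, slack=6)
Line 4: ['blackboard'] (min_width=10, slack=4)
Line 5: ['brick', 'number'] (min_width=12, slack=2)
Line 6: ['orange', 'tower'] (min_width=12, slack=2)
Line 7: ['any'] (min_width=3, slack=11)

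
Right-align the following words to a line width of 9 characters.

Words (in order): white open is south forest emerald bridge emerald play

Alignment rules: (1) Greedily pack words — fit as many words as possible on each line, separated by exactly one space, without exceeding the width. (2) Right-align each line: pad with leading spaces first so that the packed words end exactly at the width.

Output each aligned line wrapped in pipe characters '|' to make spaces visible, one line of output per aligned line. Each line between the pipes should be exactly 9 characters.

Line 1: ['white'] (min_width=5, slack=4)
Line 2: ['open', 'is'] (min_width=7, slack=2)
Line 3: ['south'] (min_width=5, slack=4)
Line 4: ['forest'] (min_width=6, slack=3)
Line 5: ['emerald'] (min_width=7, slack=2)
Line 6: ['bridge'] (min_width=6, slack=3)
Line 7: ['emerald'] (min_width=7, slack=2)
Line 8: ['play'] (min_width=4, slack=5)

Answer: |    white|
|  open is|
|    south|
|   forest|
|  emerald|
|   bridge|
|  emerald|
|     play|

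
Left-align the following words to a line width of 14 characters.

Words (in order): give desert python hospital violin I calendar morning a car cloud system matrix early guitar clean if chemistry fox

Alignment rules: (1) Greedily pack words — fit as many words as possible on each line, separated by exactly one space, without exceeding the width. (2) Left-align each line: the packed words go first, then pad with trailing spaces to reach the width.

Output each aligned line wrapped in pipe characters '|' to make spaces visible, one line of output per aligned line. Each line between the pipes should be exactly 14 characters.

Answer: |give desert   |
|python        |
|hospital      |
|violin I      |
|calendar      |
|morning a car |
|cloud system  |
|matrix early  |
|guitar clean  |
|if chemistry  |
|fox           |

Derivation:
Line 1: ['give', 'desert'] (min_width=11, slack=3)
Line 2: ['python'] (min_width=6, slack=8)
Line 3: ['hospital'] (min_width=8, slack=6)
Line 4: ['violin', 'I'] (min_width=8, slack=6)
Line 5: ['calendar'] (min_width=8, slack=6)
Line 6: ['morning', 'a', 'car'] (min_width=13, slack=1)
Line 7: ['cloud', 'system'] (min_width=12, slack=2)
Line 8: ['matrix', 'early'] (min_width=12, slack=2)
Line 9: ['guitar', 'clean'] (min_width=12, slack=2)
Line 10: ['if', 'chemistry'] (min_width=12, slack=2)
Line 11: ['fox'] (min_width=3, slack=11)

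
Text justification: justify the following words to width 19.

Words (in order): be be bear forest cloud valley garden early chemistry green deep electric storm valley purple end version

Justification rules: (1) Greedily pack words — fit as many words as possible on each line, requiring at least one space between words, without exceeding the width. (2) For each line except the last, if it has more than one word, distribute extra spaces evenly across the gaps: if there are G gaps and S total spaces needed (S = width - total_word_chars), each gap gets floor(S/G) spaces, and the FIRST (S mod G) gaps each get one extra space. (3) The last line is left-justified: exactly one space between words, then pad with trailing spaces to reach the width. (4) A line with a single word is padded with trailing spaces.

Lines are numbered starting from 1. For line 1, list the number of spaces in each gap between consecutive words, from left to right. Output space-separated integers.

Line 1: ['be', 'be', 'bear', 'forest'] (min_width=17, slack=2)
Line 2: ['cloud', 'valley', 'garden'] (min_width=19, slack=0)
Line 3: ['early', 'chemistry'] (min_width=15, slack=4)
Line 4: ['green', 'deep', 'electric'] (min_width=19, slack=0)
Line 5: ['storm', 'valley', 'purple'] (min_width=19, slack=0)
Line 6: ['end', 'version'] (min_width=11, slack=8)

Answer: 2 2 1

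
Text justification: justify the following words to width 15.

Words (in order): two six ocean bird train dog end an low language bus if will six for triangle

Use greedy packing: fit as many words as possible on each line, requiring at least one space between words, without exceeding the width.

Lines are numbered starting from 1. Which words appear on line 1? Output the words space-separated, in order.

Line 1: ['two', 'six', 'ocean'] (min_width=13, slack=2)
Line 2: ['bird', 'train', 'dog'] (min_width=14, slack=1)
Line 3: ['end', 'an', 'low'] (min_width=10, slack=5)
Line 4: ['language', 'bus', 'if'] (min_width=15, slack=0)
Line 5: ['will', 'six', 'for'] (min_width=12, slack=3)
Line 6: ['triangle'] (min_width=8, slack=7)

Answer: two six ocean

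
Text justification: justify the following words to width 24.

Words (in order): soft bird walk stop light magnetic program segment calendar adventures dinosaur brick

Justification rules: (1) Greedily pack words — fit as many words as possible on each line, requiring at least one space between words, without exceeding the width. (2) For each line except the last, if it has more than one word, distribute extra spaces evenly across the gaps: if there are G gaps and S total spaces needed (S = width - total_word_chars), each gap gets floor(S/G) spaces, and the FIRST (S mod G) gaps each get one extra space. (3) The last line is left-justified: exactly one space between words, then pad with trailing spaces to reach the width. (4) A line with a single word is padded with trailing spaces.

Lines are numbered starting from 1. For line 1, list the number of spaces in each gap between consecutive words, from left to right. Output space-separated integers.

Answer: 3 3 2

Derivation:
Line 1: ['soft', 'bird', 'walk', 'stop'] (min_width=19, slack=5)
Line 2: ['light', 'magnetic', 'program'] (min_width=22, slack=2)
Line 3: ['segment', 'calendar'] (min_width=16, slack=8)
Line 4: ['adventures', 'dinosaur'] (min_width=19, slack=5)
Line 5: ['brick'] (min_width=5, slack=19)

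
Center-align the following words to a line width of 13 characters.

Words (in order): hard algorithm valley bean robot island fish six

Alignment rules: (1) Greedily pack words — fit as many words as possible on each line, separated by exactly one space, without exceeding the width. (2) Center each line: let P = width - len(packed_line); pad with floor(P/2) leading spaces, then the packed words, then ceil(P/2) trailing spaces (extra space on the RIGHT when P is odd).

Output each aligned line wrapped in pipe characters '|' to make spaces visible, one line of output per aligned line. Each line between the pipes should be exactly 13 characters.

Answer: |    hard     |
|  algorithm  |
| valley bean |
|robot island |
|  fish six   |

Derivation:
Line 1: ['hard'] (min_width=4, slack=9)
Line 2: ['algorithm'] (min_width=9, slack=4)
Line 3: ['valley', 'bean'] (min_width=11, slack=2)
Line 4: ['robot', 'island'] (min_width=12, slack=1)
Line 5: ['fish', 'six'] (min_width=8, slack=5)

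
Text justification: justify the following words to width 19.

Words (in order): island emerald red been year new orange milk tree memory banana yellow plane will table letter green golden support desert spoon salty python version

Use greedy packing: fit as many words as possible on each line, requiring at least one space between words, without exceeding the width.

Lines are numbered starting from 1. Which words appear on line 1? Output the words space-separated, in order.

Line 1: ['island', 'emerald', 'red'] (min_width=18, slack=1)
Line 2: ['been', 'year', 'new'] (min_width=13, slack=6)
Line 3: ['orange', 'milk', 'tree'] (min_width=16, slack=3)
Line 4: ['memory', 'banana'] (min_width=13, slack=6)
Line 5: ['yellow', 'plane', 'will'] (min_width=17, slack=2)
Line 6: ['table', 'letter', 'green'] (min_width=18, slack=1)
Line 7: ['golden', 'support'] (min_width=14, slack=5)
Line 8: ['desert', 'spoon', 'salty'] (min_width=18, slack=1)
Line 9: ['python', 'version'] (min_width=14, slack=5)

Answer: island emerald red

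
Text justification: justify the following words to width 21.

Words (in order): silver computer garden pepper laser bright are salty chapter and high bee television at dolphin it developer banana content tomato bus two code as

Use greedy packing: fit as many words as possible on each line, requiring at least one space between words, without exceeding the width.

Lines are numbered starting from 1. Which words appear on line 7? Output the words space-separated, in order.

Line 1: ['silver', 'computer'] (min_width=15, slack=6)
Line 2: ['garden', 'pepper', 'laser'] (min_width=19, slack=2)
Line 3: ['bright', 'are', 'salty'] (min_width=16, slack=5)
Line 4: ['chapter', 'and', 'high', 'bee'] (min_width=20, slack=1)
Line 5: ['television', 'at', 'dolphin'] (min_width=21, slack=0)
Line 6: ['it', 'developer', 'banana'] (min_width=19, slack=2)
Line 7: ['content', 'tomato', 'bus'] (min_width=18, slack=3)
Line 8: ['two', 'code', 'as'] (min_width=11, slack=10)

Answer: content tomato bus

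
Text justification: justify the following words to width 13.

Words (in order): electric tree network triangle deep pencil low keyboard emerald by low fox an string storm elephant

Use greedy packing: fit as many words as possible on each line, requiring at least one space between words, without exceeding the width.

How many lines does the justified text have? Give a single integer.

Answer: 9

Derivation:
Line 1: ['electric', 'tree'] (min_width=13, slack=0)
Line 2: ['network'] (min_width=7, slack=6)
Line 3: ['triangle', 'deep'] (min_width=13, slack=0)
Line 4: ['pencil', 'low'] (min_width=10, slack=3)
Line 5: ['keyboard'] (min_width=8, slack=5)
Line 6: ['emerald', 'by'] (min_width=10, slack=3)
Line 7: ['low', 'fox', 'an'] (min_width=10, slack=3)
Line 8: ['string', 'storm'] (min_width=12, slack=1)
Line 9: ['elephant'] (min_width=8, slack=5)
Total lines: 9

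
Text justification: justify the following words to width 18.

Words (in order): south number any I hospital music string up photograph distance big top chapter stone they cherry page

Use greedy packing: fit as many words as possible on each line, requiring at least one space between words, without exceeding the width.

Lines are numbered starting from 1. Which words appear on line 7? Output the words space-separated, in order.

Line 1: ['south', 'number', 'any', 'I'] (min_width=18, slack=0)
Line 2: ['hospital', 'music'] (min_width=14, slack=4)
Line 3: ['string', 'up'] (min_width=9, slack=9)
Line 4: ['photograph'] (min_width=10, slack=8)
Line 5: ['distance', 'big', 'top'] (min_width=16, slack=2)
Line 6: ['chapter', 'stone', 'they'] (min_width=18, slack=0)
Line 7: ['cherry', 'page'] (min_width=11, slack=7)

Answer: cherry page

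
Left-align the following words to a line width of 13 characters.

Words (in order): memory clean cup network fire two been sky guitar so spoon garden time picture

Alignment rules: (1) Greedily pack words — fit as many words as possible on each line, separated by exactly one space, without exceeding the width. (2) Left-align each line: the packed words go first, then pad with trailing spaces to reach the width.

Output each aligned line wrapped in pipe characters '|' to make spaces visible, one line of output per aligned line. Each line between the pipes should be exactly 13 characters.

Answer: |memory clean |
|cup network  |
|fire two been|
|sky guitar so|
|spoon garden |
|time picture |

Derivation:
Line 1: ['memory', 'clean'] (min_width=12, slack=1)
Line 2: ['cup', 'network'] (min_width=11, slack=2)
Line 3: ['fire', 'two', 'been'] (min_width=13, slack=0)
Line 4: ['sky', 'guitar', 'so'] (min_width=13, slack=0)
Line 5: ['spoon', 'garden'] (min_width=12, slack=1)
Line 6: ['time', 'picture'] (min_width=12, slack=1)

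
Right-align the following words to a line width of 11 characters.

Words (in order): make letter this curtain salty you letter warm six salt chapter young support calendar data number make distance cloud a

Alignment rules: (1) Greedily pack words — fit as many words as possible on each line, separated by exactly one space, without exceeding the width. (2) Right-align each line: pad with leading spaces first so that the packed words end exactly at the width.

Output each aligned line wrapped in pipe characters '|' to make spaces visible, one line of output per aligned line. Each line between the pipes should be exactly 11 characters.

Answer: |make letter|
|       this|
|    curtain|
|  salty you|
|letter warm|
|   six salt|
|    chapter|
|      young|
|    support|
|   calendar|
|data number|
|       make|
|   distance|
|    cloud a|

Derivation:
Line 1: ['make', 'letter'] (min_width=11, slack=0)
Line 2: ['this'] (min_width=4, slack=7)
Line 3: ['curtain'] (min_width=7, slack=4)
Line 4: ['salty', 'you'] (min_width=9, slack=2)
Line 5: ['letter', 'warm'] (min_width=11, slack=0)
Line 6: ['six', 'salt'] (min_width=8, slack=3)
Line 7: ['chapter'] (min_width=7, slack=4)
Line 8: ['young'] (min_width=5, slack=6)
Line 9: ['support'] (min_width=7, slack=4)
Line 10: ['calendar'] (min_width=8, slack=3)
Line 11: ['data', 'number'] (min_width=11, slack=0)
Line 12: ['make'] (min_width=4, slack=7)
Line 13: ['distance'] (min_width=8, slack=3)
Line 14: ['cloud', 'a'] (min_width=7, slack=4)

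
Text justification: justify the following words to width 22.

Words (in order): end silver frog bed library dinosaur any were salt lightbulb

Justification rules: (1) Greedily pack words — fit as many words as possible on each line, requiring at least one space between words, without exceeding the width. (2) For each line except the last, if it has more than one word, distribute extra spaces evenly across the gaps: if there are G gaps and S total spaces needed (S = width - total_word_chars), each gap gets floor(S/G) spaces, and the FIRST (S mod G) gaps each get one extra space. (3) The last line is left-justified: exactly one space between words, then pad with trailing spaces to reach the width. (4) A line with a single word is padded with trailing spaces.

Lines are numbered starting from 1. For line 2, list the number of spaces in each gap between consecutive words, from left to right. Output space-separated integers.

Line 1: ['end', 'silver', 'frog', 'bed'] (min_width=19, slack=3)
Line 2: ['library', 'dinosaur', 'any'] (min_width=20, slack=2)
Line 3: ['were', 'salt', 'lightbulb'] (min_width=19, slack=3)

Answer: 2 2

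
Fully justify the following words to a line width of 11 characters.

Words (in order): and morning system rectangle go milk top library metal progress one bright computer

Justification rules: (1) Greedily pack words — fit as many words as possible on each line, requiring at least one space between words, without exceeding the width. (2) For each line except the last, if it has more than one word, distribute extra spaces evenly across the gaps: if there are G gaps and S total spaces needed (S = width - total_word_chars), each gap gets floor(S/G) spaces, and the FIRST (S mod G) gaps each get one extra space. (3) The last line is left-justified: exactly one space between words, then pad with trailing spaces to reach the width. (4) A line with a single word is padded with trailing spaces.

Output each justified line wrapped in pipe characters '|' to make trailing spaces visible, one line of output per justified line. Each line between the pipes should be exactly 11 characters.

Answer: |and morning|
|system     |
|rectangle  |
|go milk top|
|library    |
|metal      |
|progress   |
|one  bright|
|computer   |

Derivation:
Line 1: ['and', 'morning'] (min_width=11, slack=0)
Line 2: ['system'] (min_width=6, slack=5)
Line 3: ['rectangle'] (min_width=9, slack=2)
Line 4: ['go', 'milk', 'top'] (min_width=11, slack=0)
Line 5: ['library'] (min_width=7, slack=4)
Line 6: ['metal'] (min_width=5, slack=6)
Line 7: ['progress'] (min_width=8, slack=3)
Line 8: ['one', 'bright'] (min_width=10, slack=1)
Line 9: ['computer'] (min_width=8, slack=3)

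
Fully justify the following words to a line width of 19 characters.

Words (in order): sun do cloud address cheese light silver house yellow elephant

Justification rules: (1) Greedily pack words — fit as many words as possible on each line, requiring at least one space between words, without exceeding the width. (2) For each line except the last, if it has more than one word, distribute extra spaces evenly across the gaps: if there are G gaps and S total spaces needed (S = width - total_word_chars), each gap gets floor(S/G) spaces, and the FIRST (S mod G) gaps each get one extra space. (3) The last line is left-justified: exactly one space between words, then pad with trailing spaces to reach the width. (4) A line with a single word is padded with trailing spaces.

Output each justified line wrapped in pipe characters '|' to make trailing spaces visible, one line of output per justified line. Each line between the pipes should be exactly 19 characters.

Answer: |sun     do    cloud|
|address      cheese|
|light  silver house|
|yellow elephant    |

Derivation:
Line 1: ['sun', 'do', 'cloud'] (min_width=12, slack=7)
Line 2: ['address', 'cheese'] (min_width=14, slack=5)
Line 3: ['light', 'silver', 'house'] (min_width=18, slack=1)
Line 4: ['yellow', 'elephant'] (min_width=15, slack=4)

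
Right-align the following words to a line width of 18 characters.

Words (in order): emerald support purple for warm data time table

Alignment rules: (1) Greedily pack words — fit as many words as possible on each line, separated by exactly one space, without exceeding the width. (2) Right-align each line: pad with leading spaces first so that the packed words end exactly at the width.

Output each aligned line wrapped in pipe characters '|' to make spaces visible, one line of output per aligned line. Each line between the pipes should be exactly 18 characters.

Answer: |   emerald support|
|   purple for warm|
|   data time table|

Derivation:
Line 1: ['emerald', 'support'] (min_width=15, slack=3)
Line 2: ['purple', 'for', 'warm'] (min_width=15, slack=3)
Line 3: ['data', 'time', 'table'] (min_width=15, slack=3)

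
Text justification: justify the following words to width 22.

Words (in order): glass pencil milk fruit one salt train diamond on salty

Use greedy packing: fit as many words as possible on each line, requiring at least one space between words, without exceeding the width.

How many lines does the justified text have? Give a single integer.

Answer: 3

Derivation:
Line 1: ['glass', 'pencil', 'milk'] (min_width=17, slack=5)
Line 2: ['fruit', 'one', 'salt', 'train'] (min_width=20, slack=2)
Line 3: ['diamond', 'on', 'salty'] (min_width=16, slack=6)
Total lines: 3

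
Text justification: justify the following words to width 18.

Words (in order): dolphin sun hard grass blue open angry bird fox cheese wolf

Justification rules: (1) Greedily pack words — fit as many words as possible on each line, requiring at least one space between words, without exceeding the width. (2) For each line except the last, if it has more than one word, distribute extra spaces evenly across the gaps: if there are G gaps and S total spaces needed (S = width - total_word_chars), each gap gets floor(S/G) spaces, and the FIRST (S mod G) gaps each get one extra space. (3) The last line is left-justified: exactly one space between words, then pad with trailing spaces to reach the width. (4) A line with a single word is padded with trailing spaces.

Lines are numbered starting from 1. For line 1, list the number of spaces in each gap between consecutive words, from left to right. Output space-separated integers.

Answer: 2 2

Derivation:
Line 1: ['dolphin', 'sun', 'hard'] (min_width=16, slack=2)
Line 2: ['grass', 'blue', 'open'] (min_width=15, slack=3)
Line 3: ['angry', 'bird', 'fox'] (min_width=14, slack=4)
Line 4: ['cheese', 'wolf'] (min_width=11, slack=7)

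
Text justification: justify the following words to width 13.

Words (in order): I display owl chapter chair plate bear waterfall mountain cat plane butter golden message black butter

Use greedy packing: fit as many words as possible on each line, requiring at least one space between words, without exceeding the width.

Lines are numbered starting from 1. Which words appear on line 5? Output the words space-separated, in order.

Answer: mountain cat

Derivation:
Line 1: ['I', 'display', 'owl'] (min_width=13, slack=0)
Line 2: ['chapter', 'chair'] (min_width=13, slack=0)
Line 3: ['plate', 'bear'] (min_width=10, slack=3)
Line 4: ['waterfall'] (min_width=9, slack=4)
Line 5: ['mountain', 'cat'] (min_width=12, slack=1)
Line 6: ['plane', 'butter'] (min_width=12, slack=1)
Line 7: ['golden'] (min_width=6, slack=7)
Line 8: ['message', 'black'] (min_width=13, slack=0)
Line 9: ['butter'] (min_width=6, slack=7)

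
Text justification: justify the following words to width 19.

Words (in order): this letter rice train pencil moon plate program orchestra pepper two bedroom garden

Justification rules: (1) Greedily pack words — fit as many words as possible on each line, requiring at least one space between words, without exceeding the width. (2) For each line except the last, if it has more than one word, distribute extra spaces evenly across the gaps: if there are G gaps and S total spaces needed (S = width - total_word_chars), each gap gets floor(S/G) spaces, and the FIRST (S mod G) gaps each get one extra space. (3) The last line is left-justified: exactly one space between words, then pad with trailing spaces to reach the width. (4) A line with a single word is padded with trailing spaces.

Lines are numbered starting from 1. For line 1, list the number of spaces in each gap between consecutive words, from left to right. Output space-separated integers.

Line 1: ['this', 'letter', 'rice'] (min_width=16, slack=3)
Line 2: ['train', 'pencil', 'moon'] (min_width=17, slack=2)
Line 3: ['plate', 'program'] (min_width=13, slack=6)
Line 4: ['orchestra', 'pepper'] (min_width=16, slack=3)
Line 5: ['two', 'bedroom', 'garden'] (min_width=18, slack=1)

Answer: 3 2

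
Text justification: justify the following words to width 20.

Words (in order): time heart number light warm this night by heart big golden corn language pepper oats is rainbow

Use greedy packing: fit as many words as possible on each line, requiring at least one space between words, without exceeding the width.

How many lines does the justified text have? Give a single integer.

Answer: 6

Derivation:
Line 1: ['time', 'heart', 'number'] (min_width=17, slack=3)
Line 2: ['light', 'warm', 'this'] (min_width=15, slack=5)
Line 3: ['night', 'by', 'heart', 'big'] (min_width=18, slack=2)
Line 4: ['golden', 'corn', 'language'] (min_width=20, slack=0)
Line 5: ['pepper', 'oats', 'is'] (min_width=14, slack=6)
Line 6: ['rainbow'] (min_width=7, slack=13)
Total lines: 6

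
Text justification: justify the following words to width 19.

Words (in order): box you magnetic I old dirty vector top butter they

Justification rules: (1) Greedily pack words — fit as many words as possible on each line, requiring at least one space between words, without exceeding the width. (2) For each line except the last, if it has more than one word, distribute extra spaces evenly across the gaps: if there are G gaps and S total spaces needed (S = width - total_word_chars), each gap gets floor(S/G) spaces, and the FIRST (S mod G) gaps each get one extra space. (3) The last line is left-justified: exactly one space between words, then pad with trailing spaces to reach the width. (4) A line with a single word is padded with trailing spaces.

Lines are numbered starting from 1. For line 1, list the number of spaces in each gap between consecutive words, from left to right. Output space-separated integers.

Answer: 2 1 1

Derivation:
Line 1: ['box', 'you', 'magnetic', 'I'] (min_width=18, slack=1)
Line 2: ['old', 'dirty', 'vector'] (min_width=16, slack=3)
Line 3: ['top', 'butter', 'they'] (min_width=15, slack=4)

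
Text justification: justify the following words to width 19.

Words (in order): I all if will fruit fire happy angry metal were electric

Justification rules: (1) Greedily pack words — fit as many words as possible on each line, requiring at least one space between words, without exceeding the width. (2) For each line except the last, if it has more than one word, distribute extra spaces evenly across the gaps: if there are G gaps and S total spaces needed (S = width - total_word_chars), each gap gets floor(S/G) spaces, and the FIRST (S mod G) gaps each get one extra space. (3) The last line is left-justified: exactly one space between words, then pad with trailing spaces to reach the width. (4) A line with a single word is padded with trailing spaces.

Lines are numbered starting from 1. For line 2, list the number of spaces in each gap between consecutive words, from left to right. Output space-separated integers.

Line 1: ['I', 'all', 'if', 'will', 'fruit'] (min_width=19, slack=0)
Line 2: ['fire', 'happy', 'angry'] (min_width=16, slack=3)
Line 3: ['metal', 'were', 'electric'] (min_width=19, slack=0)

Answer: 3 2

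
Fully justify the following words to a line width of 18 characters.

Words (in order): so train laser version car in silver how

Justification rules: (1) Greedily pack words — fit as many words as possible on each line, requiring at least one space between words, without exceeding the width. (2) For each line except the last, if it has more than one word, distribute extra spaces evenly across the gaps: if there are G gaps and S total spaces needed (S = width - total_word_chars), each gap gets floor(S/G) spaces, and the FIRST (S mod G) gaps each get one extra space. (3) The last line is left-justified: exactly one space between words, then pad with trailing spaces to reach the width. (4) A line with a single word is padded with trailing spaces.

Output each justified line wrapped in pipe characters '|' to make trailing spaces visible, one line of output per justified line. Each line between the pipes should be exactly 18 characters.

Answer: |so   train   laser|
|version   car   in|
|silver how        |

Derivation:
Line 1: ['so', 'train', 'laser'] (min_width=14, slack=4)
Line 2: ['version', 'car', 'in'] (min_width=14, slack=4)
Line 3: ['silver', 'how'] (min_width=10, slack=8)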